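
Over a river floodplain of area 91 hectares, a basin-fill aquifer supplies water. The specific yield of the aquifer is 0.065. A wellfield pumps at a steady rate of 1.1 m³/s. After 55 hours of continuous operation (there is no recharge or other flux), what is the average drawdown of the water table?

Δh ≈ 3.68 m

A = 91 hectares = 9.1 × 10^5 m²
Q = 1.1 m³/s = 95040 m³/d
t = 55 hours = 2.292 d
ΔV = Q × t = 95040 m³/d × 2.292 d = 2.178 × 10^5 m³
Δh = ΔV / (Sy × A) = 2.178 × 10^5 / (0.065 × 9.1 × 10^5) = 3.682 m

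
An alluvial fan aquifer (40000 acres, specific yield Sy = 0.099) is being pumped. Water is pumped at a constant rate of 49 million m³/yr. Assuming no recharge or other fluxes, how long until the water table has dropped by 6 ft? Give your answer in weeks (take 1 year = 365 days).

t ≈ 31.2 weeks

A = 40000 acres = 1.619 × 10^8 m²
Δh = 6 ft = 1.829 m
ΔV = Sy × A × Δh = 0.099 × 1.619 × 10^8 × 1.829 = 2.931 × 10^7 m³
Q = 49 million m³/yr = 1.342 × 10^5 m³/d
t = ΔV / Q = 2.931 × 10^7 m³ / 1.342 × 10^5 m³/d = 218.3 d
t = 218.3 d ≈ 31.19 weeks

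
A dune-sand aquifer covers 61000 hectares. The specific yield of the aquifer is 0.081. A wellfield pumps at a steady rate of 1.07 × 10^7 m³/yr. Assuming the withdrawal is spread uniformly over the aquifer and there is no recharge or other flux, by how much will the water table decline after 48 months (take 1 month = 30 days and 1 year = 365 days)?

A = 61000 hectares = 6.1 × 10^8 m²
Q = 1.07 × 10^7 m³/yr = 29320 m³/d
t = 48 months = 1440 d
ΔV = Q × t = 29320 m³/d × 1440 d = 4.221 × 10^7 m³
Δh = ΔV / (Sy × A) = 4.221 × 10^7 / (0.081 × 6.1 × 10^8) = 0.8544 m

Δh ≈ 0.854 m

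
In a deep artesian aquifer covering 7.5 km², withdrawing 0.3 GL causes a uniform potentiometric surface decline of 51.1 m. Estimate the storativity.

S ≈ 7.8 × 10^-4

A = 7.5 km² = 7.5 × 10^6 m²
ΔV = 0.3 GL = 3 × 10^5 m³
S = ΔV / (A × Δh) = 3 × 10^5 m³ / (7.5 × 10^6 m² × 51.1 m) = 7.828 × 10^-4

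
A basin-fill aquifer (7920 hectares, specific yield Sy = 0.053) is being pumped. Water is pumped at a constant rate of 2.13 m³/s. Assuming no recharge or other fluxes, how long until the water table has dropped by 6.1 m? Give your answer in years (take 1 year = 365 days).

A = 7920 hectares = 7.92 × 10^7 m²
ΔV = Sy × A × Δh = 0.053 × 7.92 × 10^7 × 6.1 = 2.561 × 10^7 m³
Q = 2.13 m³/s = 1.84 × 10^5 m³/d
t = ΔV / Q = 2.561 × 10^7 m³ / 1.84 × 10^5 m³/d = 139.1 d
t = 139.1 d ≈ 0.3812 years

t ≈ 0.381 years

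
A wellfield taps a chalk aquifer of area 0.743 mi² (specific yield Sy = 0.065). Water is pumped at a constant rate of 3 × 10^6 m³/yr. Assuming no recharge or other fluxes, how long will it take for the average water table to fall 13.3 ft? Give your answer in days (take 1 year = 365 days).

A = 0.743 mi² = 1.924 × 10^6 m²
Δh = 13.3 ft = 4.054 m
ΔV = Sy × A × Δh = 0.065 × 1.924 × 10^6 × 4.054 = 5.071 × 10^5 m³
Q = 3 × 10^6 m³/yr = 8219 m³/d
t = ΔV / Q = 5.071 × 10^5 m³ / 8219 m³/d = 61.69 d

t ≈ 61.7 days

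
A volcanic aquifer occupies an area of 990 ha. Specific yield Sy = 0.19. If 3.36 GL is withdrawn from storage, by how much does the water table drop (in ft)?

A = 990 ha = 9.9 × 10^6 m²
ΔV = 3.36 GL = 3.36 × 10^6 m³
Δh = ΔV / (Sy × A) = 3.36 × 10^6 m³ / (0.19 × 9.9 × 10^6 m²) = 1.786 m
Δh = 1.786 m = 5.861 ft

Δh ≈ 5.86 ft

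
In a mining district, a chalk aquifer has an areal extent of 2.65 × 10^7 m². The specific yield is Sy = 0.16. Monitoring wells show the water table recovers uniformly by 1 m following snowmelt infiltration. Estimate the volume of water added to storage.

ΔV ≈ 4.24 × 10^6 m³

ΔV = Sy × A × Δh = 0.16 × 2.65 × 10^7 m² × 1 m = 4.24 × 10^6 m³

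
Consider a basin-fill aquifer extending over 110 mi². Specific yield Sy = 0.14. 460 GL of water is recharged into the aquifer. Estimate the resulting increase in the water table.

Δh ≈ 11.5 m

A = 110 mi² = 2.849 × 10^8 m²
ΔV = 460 GL = 4.6 × 10^8 m³
Δh = ΔV / (Sy × A) = 4.6 × 10^8 m³ / (0.14 × 2.849 × 10^8 m²) = 11.53 m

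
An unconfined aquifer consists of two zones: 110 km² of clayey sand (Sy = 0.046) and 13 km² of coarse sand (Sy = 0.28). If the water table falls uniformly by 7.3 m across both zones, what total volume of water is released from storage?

A₁ = 110 km² = 1.1 × 10^8 m²; A₂ = 13 km² = 1.3 × 10^7 m²
ΔV₁ = 0.046 × 1.1 × 10^8 × 7.3 = 3.694 × 10^7 m³
ΔV₂ = 0.28 × 1.3 × 10^7 × 7.3 = 2.657 × 10^7 m³
ΔV = ΔV₁ + ΔV₂ = 6.351 × 10^7 m³

ΔV ≈ 6.35 × 10^7 m³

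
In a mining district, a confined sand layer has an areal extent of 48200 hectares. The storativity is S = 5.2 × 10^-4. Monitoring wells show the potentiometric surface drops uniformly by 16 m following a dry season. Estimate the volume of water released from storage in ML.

ΔV ≈ 4010 ML

A = 48200 hectares = 4.82 × 10^8 m²
ΔV = S × A × Δh = 5.2 × 10^-4 × 4.82 × 10^8 m² × 16 m = 4.01 × 10^6 m³
ΔV = 4.01 × 10^6 m³ = 4010 ML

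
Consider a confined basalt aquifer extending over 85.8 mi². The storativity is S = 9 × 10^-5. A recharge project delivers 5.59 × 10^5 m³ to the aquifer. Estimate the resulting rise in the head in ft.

Δh ≈ 91.7 ft

A = 85.8 mi² = 2.222 × 10^8 m²
Δh = ΔV / (S × A) = 5.59 × 10^5 m³ / (9 × 10^-5 × 2.222 × 10^8 m²) = 27.95 m
Δh = 27.95 m = 91.7 ft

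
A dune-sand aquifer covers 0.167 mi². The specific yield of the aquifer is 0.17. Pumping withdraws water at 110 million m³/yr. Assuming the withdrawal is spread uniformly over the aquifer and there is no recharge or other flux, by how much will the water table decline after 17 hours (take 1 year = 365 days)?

A = 0.167 mi² = 4.325 × 10^5 m²
Q = 110 million m³/yr = 3.014 × 10^5 m³/d
t = 17 hours = 0.7083 d
ΔV = Q × t = 3.014 × 10^5 m³/d × 0.7083 d = 2.135 × 10^5 m³
Δh = ΔV / (Sy × A) = 2.135 × 10^5 / (0.17 × 4.325 × 10^5) = 2.903 m

Δh ≈ 2.9 m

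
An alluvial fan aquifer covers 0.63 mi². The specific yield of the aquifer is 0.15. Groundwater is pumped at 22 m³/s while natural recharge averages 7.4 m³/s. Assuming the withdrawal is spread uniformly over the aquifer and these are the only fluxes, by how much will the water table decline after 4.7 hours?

Δh ≈ 1.01 m

A = 0.63 mi² = 1.632 × 10^6 m²
Net abstraction = 22 − 7.4 = 14.6 m³/s
Q_net = 14.6 m³/s = 1.261 × 10^6 m³/d
t = 4.7 hours = 0.1958 d
ΔV = Q × t = 1.261 × 10^6 m³/d × 0.1958 d = 2.47 × 10^5 m³
Δh = ΔV / (Sy × A) = 2.47 × 10^5 / (0.15 × 1.632 × 10^6) = 1.009 m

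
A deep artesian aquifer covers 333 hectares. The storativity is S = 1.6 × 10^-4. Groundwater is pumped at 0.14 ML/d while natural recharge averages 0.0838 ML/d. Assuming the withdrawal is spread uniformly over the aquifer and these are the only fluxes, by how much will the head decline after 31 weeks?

Δh ≈ 22.9 m

A = 333 hectares = 3.33 × 10^6 m²
Net abstraction = 0.14 − 0.0838 = 0.0562 ML/d
Q_net = 0.0562 ML/d = 56.2 m³/d
t = 31 weeks = 217 d
ΔV = Q × t = 56.2 m³/d × 217 d = 12200 m³
Δh = ΔV / (S × A) = 12200 / (1.6 × 10^-4 × 3.33 × 10^6) = 22.89 m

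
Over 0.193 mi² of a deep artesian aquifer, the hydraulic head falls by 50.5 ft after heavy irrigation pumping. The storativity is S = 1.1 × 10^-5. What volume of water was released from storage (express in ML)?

ΔV ≈ 0.0846 ML

A = 0.193 mi² = 4.999 × 10^5 m²
Δh = 50.5 ft = 15.39 m
ΔV = S × A × Δh = 1.1 × 10^-5 × 4.999 × 10^5 m² × 15.39 m = 84.64 m³
ΔV = 84.64 m³ = 0.08464 ML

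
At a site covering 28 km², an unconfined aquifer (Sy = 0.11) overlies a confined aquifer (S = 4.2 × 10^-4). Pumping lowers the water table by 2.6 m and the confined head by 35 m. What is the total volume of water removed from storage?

A = 28 km² = 2.8 × 10^7 m²
Unconfined: ΔV_u = Sy × A × Δh_u = 0.11 × 2.8 × 10^7 × 2.6 = 8.008 × 10^6 m³
Confined: ΔV_c = S × A × Δh_c = 4.2 × 10^-4 × 2.8 × 10^7 × 35 = 4.116 × 10^5 m³
Total ΔV = 8.008 × 10^6 + 4.116 × 10^5 = 8.42 × 10^6 m³

ΔV ≈ 8.42 × 10^6 m³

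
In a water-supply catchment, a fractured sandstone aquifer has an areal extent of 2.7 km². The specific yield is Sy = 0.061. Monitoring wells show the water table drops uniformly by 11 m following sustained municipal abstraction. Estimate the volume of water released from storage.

ΔV ≈ 1.81 × 10^6 m³

A = 2.7 km² = 2.7 × 10^6 m²
ΔV = Sy × A × Δh = 0.061 × 2.7 × 10^6 m² × 11 m = 1.812 × 10^6 m³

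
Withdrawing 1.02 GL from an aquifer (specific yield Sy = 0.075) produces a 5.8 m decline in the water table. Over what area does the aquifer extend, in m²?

A ≈ 2.34 × 10^6 m²

ΔV = 1.02 GL = 1.02 × 10^6 m³
A = ΔV / (Sy × Δh) = 1.02 × 10^6 / (0.075 × 5.8) = 2.345 × 10^6 m²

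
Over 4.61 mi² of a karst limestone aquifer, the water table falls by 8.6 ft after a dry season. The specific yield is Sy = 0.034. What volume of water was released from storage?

ΔV ≈ 1.06 × 10^6 m³

A = 4.61 mi² = 1.194 × 10^7 m²
Δh = 8.6 ft = 2.621 m
ΔV = Sy × A × Δh = 0.034 × 1.194 × 10^7 m² × 2.621 m = 1.064 × 10^6 m³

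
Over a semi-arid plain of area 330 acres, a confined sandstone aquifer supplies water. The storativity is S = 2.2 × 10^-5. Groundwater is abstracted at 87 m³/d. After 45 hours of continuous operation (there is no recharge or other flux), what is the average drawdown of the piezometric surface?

Δh ≈ 5.55 m

A = 330 acres = 1.335 × 10^6 m²
t = 45 hours = 1.875 d
ΔV = Q × t = 87 m³/d × 1.875 d = 163.1 m³
Δh = ΔV / (S × A) = 163.1 / (2.2 × 10^-5 × 1.335 × 10^6) = 5.552 m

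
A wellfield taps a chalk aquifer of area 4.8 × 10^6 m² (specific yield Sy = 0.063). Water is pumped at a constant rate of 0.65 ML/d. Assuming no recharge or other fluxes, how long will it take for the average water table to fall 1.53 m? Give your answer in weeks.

t ≈ 102 weeks

ΔV = Sy × A × Δh = 0.063 × 4.8 × 10^6 × 1.53 = 4.627 × 10^5 m³
Q = 0.65 ML/d = 650 m³/d
t = ΔV / Q = 4.627 × 10^5 m³ / 650 m³/d = 711.8 d
t = 711.8 d ≈ 101.7 weeks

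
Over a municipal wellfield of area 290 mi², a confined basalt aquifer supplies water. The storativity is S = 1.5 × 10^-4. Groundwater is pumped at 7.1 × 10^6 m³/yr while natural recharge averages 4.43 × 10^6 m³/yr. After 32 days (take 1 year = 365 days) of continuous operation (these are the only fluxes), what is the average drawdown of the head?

A = 290 mi² = 7.511 × 10^8 m²
Net abstraction = 7.1 × 10^6 − 4.43 × 10^6 = 2.67 × 10^6 m³/yr
Q_net = 2.67 × 10^6 m³/yr = 7315 m³/d
ΔV = Q × t = 7315 m³/d × 32 d = 2.341 × 10^5 m³
Δh = ΔV / (S × A) = 2.341 × 10^5 / (1.5 × 10^-4 × 7.511 × 10^8) = 2.078 m

Δh ≈ 2.08 m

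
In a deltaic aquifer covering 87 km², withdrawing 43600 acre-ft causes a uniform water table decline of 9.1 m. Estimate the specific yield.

A = 87 km² = 8.7 × 10^7 m²
ΔV = 43600 acre-ft = 5.378 × 10^7 m³
Sy = ΔV / (A × Δh) = 5.378 × 10^7 m³ / (8.7 × 10^7 m² × 9.1 m) = 0.06793

Sy ≈ 0.068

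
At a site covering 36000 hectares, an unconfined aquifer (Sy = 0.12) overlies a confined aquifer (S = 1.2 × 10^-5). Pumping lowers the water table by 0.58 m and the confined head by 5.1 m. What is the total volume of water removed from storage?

ΔV ≈ 2.51 × 10^7 m³

A = 36000 hectares = 3.6 × 10^8 m²
Unconfined: ΔV_u = Sy × A × Δh_u = 0.12 × 3.6 × 10^8 × 0.58 = 2.506 × 10^7 m³
Confined: ΔV_c = S × A × Δh_c = 1.2 × 10^-5 × 3.6 × 10^8 × 5.1 = 22030 m³
Total ΔV = 2.506 × 10^7 + 22030 = 2.508 × 10^7 m³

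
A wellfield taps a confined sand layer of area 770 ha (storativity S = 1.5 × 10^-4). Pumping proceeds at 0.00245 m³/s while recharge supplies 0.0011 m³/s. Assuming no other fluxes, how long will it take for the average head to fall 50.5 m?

A = 770 ha = 7.7 × 10^6 m²
ΔV = S × A × Δh = 1.5 × 10^-4 × 7.7 × 10^6 × 50.5 = 58330 m³
Net withdrawal = 0.00245 − 0.0011 = 0.00135 m³/s = 116.6 m³/d
t = ΔV / Q = 58330 m³ / 116.6 m³/d = 500.1 d

t ≈ 500 days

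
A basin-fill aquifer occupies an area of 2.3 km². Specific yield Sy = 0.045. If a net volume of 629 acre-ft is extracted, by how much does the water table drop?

A = 2.3 km² = 2.3 × 10^6 m²
ΔV = 629 acre-ft = 7.759 × 10^5 m³
Δh = ΔV / (Sy × A) = 7.759 × 10^5 m³ / (0.045 × 2.3 × 10^6 m²) = 7.496 m

Δh ≈ 7.5 m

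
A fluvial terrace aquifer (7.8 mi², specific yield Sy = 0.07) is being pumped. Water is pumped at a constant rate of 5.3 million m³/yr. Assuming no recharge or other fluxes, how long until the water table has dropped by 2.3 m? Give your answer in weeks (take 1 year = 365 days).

t ≈ 32 weeks

A = 7.8 mi² = 2.02 × 10^7 m²
ΔV = Sy × A × Δh = 0.07 × 2.02 × 10^7 × 2.3 = 3.253 × 10^6 m³
Q = 5.3 million m³/yr = 14520 m³/d
t = ΔV / Q = 3.253 × 10^6 m³ / 14520 m³/d = 224 d
t = 224 d ≈ 32 weeks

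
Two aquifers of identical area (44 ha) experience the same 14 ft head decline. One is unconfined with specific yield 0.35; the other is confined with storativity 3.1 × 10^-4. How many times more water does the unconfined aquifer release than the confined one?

A = 44 ha = 4.4 × 10^5 m²
Δh = 14 ft = 4.267 m
Unconfined: ΔV_u = Sy × A × Δh = 0.35 × 4.4 × 10^5 × 4.267 = 6.571 × 10^5 m³
Confined: ΔV_c = S × A × Δh = 3.1 × 10^-4 × 4.4 × 10^5 × 4.267 = 582 m³
Ratio = ΔV_u / ΔV_c = Sy / S = 0.35 / 3.1 × 10^-4 = 1129

ΔV_u / ΔV_c ≈ 1130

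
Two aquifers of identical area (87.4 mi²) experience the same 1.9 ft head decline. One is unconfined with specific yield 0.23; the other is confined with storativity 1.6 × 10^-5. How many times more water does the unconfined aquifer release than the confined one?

A = 87.4 mi² = 2.264 × 10^8 m²
Δh = 1.9 ft = 0.5791 m
Unconfined: ΔV_u = Sy × A × Δh = 0.23 × 2.264 × 10^8 × 0.5791 = 3.015 × 10^7 m³
Confined: ΔV_c = S × A × Δh = 1.6 × 10^-5 × 2.264 × 10^8 × 0.5791 = 2097 m³
Ratio = ΔV_u / ΔV_c = Sy / S = 0.23 / 1.6 × 10^-5 = 14380

ΔV_u / ΔV_c ≈ 14400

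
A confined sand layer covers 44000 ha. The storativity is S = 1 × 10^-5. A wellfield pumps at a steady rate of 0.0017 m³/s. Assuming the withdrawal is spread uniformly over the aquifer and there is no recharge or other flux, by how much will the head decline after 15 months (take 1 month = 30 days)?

A = 44000 ha = 4.4 × 10^8 m²
Q = 0.0017 m³/s = 146.9 m³/d
t = 15 months = 450 d
ΔV = Q × t = 146.9 m³/d × 450 d = 66100 m³
Δh = ΔV / (S × A) = 66100 / (1 × 10^-5 × 4.4 × 10^8) = 15.02 m

Δh ≈ 15 m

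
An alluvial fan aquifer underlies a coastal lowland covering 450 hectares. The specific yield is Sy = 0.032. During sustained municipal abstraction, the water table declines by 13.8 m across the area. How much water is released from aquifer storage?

ΔV ≈ 1.99 × 10^6 m³

A = 450 hectares = 4.5 × 10^6 m²
ΔV = Sy × A × Δh = 0.032 × 4.5 × 10^6 m² × 13.8 m = 1.987 × 10^6 m³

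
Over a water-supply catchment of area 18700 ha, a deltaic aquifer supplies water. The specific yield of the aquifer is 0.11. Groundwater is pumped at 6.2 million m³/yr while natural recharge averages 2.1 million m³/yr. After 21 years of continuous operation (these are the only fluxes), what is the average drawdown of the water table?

Δh ≈ 4.19 m

A = 18700 ha = 1.87 × 10^8 m²
Net abstraction = 6.2 − 2.1 = 4.1 million m³/yr
Q_net = 4.1 million m³/yr = 11230 m³/d
t = 21 years = 7665 d
ΔV = Q × t = 11230 m³/d × 7665 d = 8.61 × 10^7 m³
Δh = ΔV / (Sy × A) = 8.61 × 10^7 / (0.11 × 1.87 × 10^8) = 4.186 m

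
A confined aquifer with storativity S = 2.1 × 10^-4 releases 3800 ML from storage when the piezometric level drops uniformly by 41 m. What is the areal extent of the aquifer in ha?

A ≈ 44100 ha

ΔV = 3800 ML = 3.8 × 10^6 m³
A = ΔV / (S × Δh) = 3.8 × 10^6 / (2.1 × 10^-4 × 41) = 4.413 × 10^8 m²
A = 4.413 × 10^8 m² = 44130 ha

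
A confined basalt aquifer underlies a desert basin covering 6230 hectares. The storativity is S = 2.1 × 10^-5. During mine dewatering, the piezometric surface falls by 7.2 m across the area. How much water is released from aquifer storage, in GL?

A = 6230 hectares = 6.23 × 10^7 m²
ΔV = S × A × Δh = 2.1 × 10^-5 × 6.23 × 10^7 m² × 7.2 m = 9420 m³
ΔV = 9420 m³ = 0.00942 GL

ΔV ≈ 0.00942 GL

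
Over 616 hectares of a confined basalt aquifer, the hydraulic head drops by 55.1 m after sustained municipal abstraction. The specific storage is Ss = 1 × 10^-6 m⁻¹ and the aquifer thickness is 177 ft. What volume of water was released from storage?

b = 177 ft = 53.95 m
S = Ss × b = 1 × 10^-6 m⁻¹ × 53.95 m = 5.395 × 10^-5
A = 616 hectares = 6.16 × 10^6 m²
ΔV = S × A × Δh = 5.395 × 10^-5 × 6.16 × 10^6 m² × 55.1 m = 18310 m³

ΔV ≈ 18300 m³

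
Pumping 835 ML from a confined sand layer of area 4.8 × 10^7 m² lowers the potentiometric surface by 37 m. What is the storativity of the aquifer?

S ≈ 4.7 × 10^-4

ΔV = 835 ML = 8.35 × 10^5 m³
S = ΔV / (A × Δh) = 8.35 × 10^5 m³ / (4.8 × 10^7 m² × 37 m) = 4.702 × 10^-4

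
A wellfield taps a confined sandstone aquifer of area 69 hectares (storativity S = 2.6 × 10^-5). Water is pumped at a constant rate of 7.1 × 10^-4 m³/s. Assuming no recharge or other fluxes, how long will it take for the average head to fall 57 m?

t ≈ 16.7 days

A = 69 hectares = 6.9 × 10^5 m²
ΔV = S × A × Δh = 2.6 × 10^-5 × 6.9 × 10^5 × 57 = 1023 m³
Q = 7.1 × 10^-4 m³/s = 61.34 m³/d
t = ΔV / Q = 1023 m³ / 61.34 m³/d = 16.67 d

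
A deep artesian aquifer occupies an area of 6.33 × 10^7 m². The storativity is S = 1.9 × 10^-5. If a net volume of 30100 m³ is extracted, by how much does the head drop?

Δh ≈ 25 m

Δh = ΔV / (S × A) = 30100 m³ / (1.9 × 10^-5 × 6.33 × 10^7 m²) = 25.03 m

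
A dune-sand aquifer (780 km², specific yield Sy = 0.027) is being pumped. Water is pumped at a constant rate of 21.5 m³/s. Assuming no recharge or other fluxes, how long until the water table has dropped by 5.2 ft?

A = 780 km² = 7.8 × 10^8 m²
Δh = 5.2 ft = 1.585 m
ΔV = Sy × A × Δh = 0.027 × 7.8 × 10^8 × 1.585 = 3.338 × 10^7 m³
Q = 21.5 m³/s = 1.858 × 10^6 m³/d
t = ΔV / Q = 3.338 × 10^7 m³ / 1.858 × 10^6 m³/d = 17.97 d

t ≈ 18 days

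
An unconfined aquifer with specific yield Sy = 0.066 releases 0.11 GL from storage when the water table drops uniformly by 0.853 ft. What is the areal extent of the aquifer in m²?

Δh = 0.853 ft = 0.26 m
ΔV = 0.11 GL = 1.1 × 10^5 m³
A = ΔV / (Sy × Δh) = 1.1 × 10^5 / (0.066 × 0.26) = 6.41 × 10^6 m²

A ≈ 6.41 × 10^6 m²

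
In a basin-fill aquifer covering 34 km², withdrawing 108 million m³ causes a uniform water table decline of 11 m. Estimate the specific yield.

A = 34 km² = 3.4 × 10^7 m²
ΔV = 108 million m³ = 1.08 × 10^8 m³
Sy = ΔV / (A × Δh) = 1.08 × 10^8 m³ / (3.4 × 10^7 m² × 11 m) = 0.2888

Sy ≈ 0.29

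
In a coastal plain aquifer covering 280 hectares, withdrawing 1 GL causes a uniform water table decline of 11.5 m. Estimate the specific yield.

A = 280 hectares = 2.8 × 10^6 m²
ΔV = 1 GL = 1 × 10^6 m³
Sy = ΔV / (A × Δh) = 1 × 10^6 m³ / (2.8 × 10^6 m² × 11.5 m) = 0.03106

Sy ≈ 0.031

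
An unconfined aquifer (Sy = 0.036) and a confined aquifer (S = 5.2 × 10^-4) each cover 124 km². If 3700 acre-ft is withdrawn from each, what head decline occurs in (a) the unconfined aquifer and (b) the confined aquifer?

A = 124 km² = 1.24 × 10^8 m²
ΔV = 3700 acre-ft = 4.564 × 10^6 m³
Unconfined: Δh_u = ΔV/(Sy·A) = 4.564 × 10^6/(0.036 × 1.24 × 10^8) = 1.022 m
Confined: Δh_c = ΔV/(S·A) = 4.564 × 10^6/(5.2 × 10^-4 × 1.24 × 10^8) = 70.78 m

Δh_u ≈ 1.02 m; Δh_c ≈ 70.8 m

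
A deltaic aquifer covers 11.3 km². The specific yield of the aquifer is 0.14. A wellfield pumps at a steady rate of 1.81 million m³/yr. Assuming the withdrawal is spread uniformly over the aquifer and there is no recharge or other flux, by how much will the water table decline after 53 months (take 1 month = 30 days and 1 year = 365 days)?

Δh ≈ 4.98 m

A = 11.3 km² = 1.13 × 10^7 m²
Q = 1.81 million m³/yr = 4959 m³/d
t = 53 months = 1590 d
ΔV = Q × t = 4959 m³/d × 1590 d = 7.885 × 10^6 m³
Δh = ΔV / (Sy × A) = 7.885 × 10^6 / (0.14 × 1.13 × 10^7) = 4.984 m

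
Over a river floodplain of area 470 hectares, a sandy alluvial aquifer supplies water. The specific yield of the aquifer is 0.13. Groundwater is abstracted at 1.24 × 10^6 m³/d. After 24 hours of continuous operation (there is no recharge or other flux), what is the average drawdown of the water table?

Δh ≈ 2.03 m

A = 470 hectares = 4.7 × 10^6 m²
t = 24 hours = 1 d
ΔV = Q × t = 1.24 × 10^6 m³/d × 1 d = 1.24 × 10^6 m³
Δh = ΔV / (Sy × A) = 1.24 × 10^6 / (0.13 × 4.7 × 10^6) = 2.029 m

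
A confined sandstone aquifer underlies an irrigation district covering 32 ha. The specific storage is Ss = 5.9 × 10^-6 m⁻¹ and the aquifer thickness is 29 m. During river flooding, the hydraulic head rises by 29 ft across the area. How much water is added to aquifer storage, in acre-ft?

S = Ss × b = 5.9 × 10^-6 m⁻¹ × 29 m = 1.711 × 10^-4
A = 32 ha = 3.2 × 10^5 m²
Δh = 29 ft = 8.839 m
ΔV = S × A × Δh = 1.711 × 10^-4 × 3.2 × 10^5 m² × 8.839 m = 484 m³
ΔV = 484 m³ = 0.3924 acre-ft

ΔV ≈ 0.392 acre-ft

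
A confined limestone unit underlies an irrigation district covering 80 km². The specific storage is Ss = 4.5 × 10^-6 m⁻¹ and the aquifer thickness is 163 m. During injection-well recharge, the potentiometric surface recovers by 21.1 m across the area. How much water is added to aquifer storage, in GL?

S = Ss × b = 4.5 × 10^-6 m⁻¹ × 163 m = 7.335 × 10^-4
A = 80 km² = 8 × 10^7 m²
ΔV = S × A × Δh = 7.335 × 10^-4 × 8 × 10^7 m² × 21.1 m = 1.238 × 10^6 m³
ΔV = 1.238 × 10^6 m³ = 1.238 GL

ΔV ≈ 1.24 GL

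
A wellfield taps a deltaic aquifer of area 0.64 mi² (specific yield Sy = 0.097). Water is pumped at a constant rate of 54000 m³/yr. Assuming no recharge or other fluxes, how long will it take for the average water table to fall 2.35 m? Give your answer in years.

A = 0.64 mi² = 1.658 × 10^6 m²
ΔV = Sy × A × Δh = 0.097 × 1.658 × 10^6 × 2.35 = 3.778 × 10^5 m³
Q = 54000 m³/yr = 147.9 m³/d
t = ΔV / Q = 3.778 × 10^5 m³ / 147.9 m³/d = 2554 d
t = 2554 d ≈ 6.997 years

t ≈ 7 years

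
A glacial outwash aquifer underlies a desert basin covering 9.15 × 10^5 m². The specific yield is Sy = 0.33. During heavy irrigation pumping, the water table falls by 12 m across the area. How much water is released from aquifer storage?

ΔV ≈ 3.62 × 10^6 m³

ΔV = Sy × A × Δh = 0.33 × 9.15 × 10^5 m² × 12 m = 3.623 × 10^6 m³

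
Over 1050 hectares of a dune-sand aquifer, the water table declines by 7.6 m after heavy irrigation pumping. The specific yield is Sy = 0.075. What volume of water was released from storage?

ΔV ≈ 5.99 × 10^6 m³

A = 1050 hectares = 1.05 × 10^7 m²
ΔV = Sy × A × Δh = 0.075 × 1.05 × 10^7 m² × 7.6 m = 5.985 × 10^6 m³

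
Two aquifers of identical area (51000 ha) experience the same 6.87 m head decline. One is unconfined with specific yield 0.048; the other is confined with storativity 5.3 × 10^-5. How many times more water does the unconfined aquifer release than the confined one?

ΔV_u / ΔV_c ≈ 906

A = 51000 ha = 5.1 × 10^8 m²
Unconfined: ΔV_u = Sy × A × Δh = 0.048 × 5.1 × 10^8 × 6.87 = 1.682 × 10^8 m³
Confined: ΔV_c = S × A × Δh = 5.3 × 10^-5 × 5.1 × 10^8 × 6.87 = 1.857 × 10^5 m³
Ratio = ΔV_u / ΔV_c = Sy / S = 0.048 / 5.3 × 10^-5 = 905.7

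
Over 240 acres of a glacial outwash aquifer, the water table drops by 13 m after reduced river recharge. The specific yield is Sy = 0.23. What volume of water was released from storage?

A = 240 acres = 9.712 × 10^5 m²
ΔV = Sy × A × Δh = 0.23 × 9.712 × 10^5 m² × 13 m = 2.904 × 10^6 m³

ΔV ≈ 2.9 × 10^6 m³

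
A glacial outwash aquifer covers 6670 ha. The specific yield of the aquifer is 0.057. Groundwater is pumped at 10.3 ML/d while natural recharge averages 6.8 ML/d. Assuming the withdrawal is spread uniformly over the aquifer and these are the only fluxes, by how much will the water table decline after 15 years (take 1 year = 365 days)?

A = 6670 ha = 6.67 × 10^7 m²
Net abstraction = 10.3 − 6.8 = 3.5 ML/d
Q_net = 3.5 ML/d = 3500 m³/d
t = 15 years = 5475 d
ΔV = Q × t = 3500 m³/d × 5475 d = 1.916 × 10^7 m³
Δh = ΔV / (Sy × A) = 1.916 × 10^7 / (0.057 × 6.67 × 10^7) = 5.04 m

Δh ≈ 5.04 m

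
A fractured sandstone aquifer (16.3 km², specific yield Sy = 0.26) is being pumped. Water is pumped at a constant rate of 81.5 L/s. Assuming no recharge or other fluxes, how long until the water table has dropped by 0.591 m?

t ≈ 356 days

A = 16.3 km² = 1.63 × 10^7 m²
ΔV = Sy × A × Δh = 0.26 × 1.63 × 10^7 × 0.591 = 2.505 × 10^6 m³
Q = 81.5 L/s = 7042 m³/d
t = ΔV / Q = 2.505 × 10^6 m³ / 7042 m³/d = 355.7 d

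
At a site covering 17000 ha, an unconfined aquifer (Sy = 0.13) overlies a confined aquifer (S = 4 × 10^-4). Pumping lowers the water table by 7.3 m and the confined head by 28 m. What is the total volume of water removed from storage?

A = 17000 ha = 1.7 × 10^8 m²
Unconfined: ΔV_u = Sy × A × Δh_u = 0.13 × 1.7 × 10^8 × 7.3 = 1.613 × 10^8 m³
Confined: ΔV_c = S × A × Δh_c = 4 × 10^-4 × 1.7 × 10^8 × 28 = 1.904 × 10^6 m³
Total ΔV = 1.613 × 10^8 + 1.904 × 10^6 = 1.632 × 10^8 m³

ΔV ≈ 1.63 × 10^8 m³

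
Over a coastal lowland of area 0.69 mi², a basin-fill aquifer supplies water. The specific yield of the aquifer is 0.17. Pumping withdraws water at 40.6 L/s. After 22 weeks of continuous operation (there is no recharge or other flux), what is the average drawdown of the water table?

Δh ≈ 1.78 m

A = 0.69 mi² = 1.787 × 10^6 m²
Q = 40.6 L/s = 3508 m³/d
t = 22 weeks = 154 d
ΔV = Q × t = 3508 m³/d × 154 d = 5.402 × 10^5 m³
Δh = ΔV / (Sy × A) = 5.402 × 10^5 / (0.17 × 1.787 × 10^6) = 1.778 m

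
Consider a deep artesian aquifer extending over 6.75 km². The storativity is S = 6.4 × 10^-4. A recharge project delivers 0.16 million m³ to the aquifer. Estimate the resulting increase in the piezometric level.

Δh ≈ 37 m

A = 6.75 km² = 6.75 × 10^6 m²
ΔV = 0.16 million m³ = 1.6 × 10^5 m³
Δh = ΔV / (S × A) = 1.6 × 10^5 m³ / (6.4 × 10^-4 × 6.75 × 10^6 m²) = 37.04 m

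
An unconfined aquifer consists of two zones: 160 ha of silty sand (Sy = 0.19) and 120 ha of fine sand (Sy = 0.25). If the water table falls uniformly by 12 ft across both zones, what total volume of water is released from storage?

ΔV ≈ 2.21 × 10^6 m³

A₁ = 160 ha = 1.6 × 10^6 m²; A₂ = 120 ha = 1.2 × 10^6 m²
Δh = 12 ft = 3.658 m
ΔV₁ = 0.19 × 1.6 × 10^6 × 3.658 = 1.112 × 10^6 m³
ΔV₂ = 0.25 × 1.2 × 10^6 × 3.658 = 1.097 × 10^6 m³
ΔV = ΔV₁ + ΔV₂ = 2.209 × 10^6 m³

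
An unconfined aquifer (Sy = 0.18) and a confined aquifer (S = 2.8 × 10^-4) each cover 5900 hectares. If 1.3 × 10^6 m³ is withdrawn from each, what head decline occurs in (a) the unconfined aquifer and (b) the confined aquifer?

A = 5900 hectares = 5.9 × 10^7 m²
Unconfined: Δh_u = ΔV/(Sy·A) = 1.3 × 10^6/(0.18 × 5.9 × 10^7) = 0.1224 m
Confined: Δh_c = ΔV/(S·A) = 1.3 × 10^6/(2.8 × 10^-4 × 5.9 × 10^7) = 78.69 m

Δh_u ≈ 0.122 m; Δh_c ≈ 78.7 m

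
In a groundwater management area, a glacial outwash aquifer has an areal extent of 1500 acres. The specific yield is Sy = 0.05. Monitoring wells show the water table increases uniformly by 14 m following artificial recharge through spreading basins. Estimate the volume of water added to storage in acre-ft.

ΔV ≈ 3440 acre-ft

A = 1500 acres = 6.07 × 10^6 m²
ΔV = Sy × A × Δh = 0.05 × 6.07 × 10^6 m² × 14 m = 4.249 × 10^6 m³
ΔV = 4.249 × 10^6 m³ = 3445 acre-ft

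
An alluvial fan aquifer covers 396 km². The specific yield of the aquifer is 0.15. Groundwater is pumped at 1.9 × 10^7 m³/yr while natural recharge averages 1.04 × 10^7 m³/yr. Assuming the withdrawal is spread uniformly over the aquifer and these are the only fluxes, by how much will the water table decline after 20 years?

A = 396 km² = 3.96 × 10^8 m²
Net abstraction = 1.9 × 10^7 − 1.04 × 10^7 = 8.6 × 10^6 m³/yr
Q_net = 8.6 × 10^6 m³/yr = 23560 m³/d
t = 20 years = 7300 d
ΔV = Q × t = 23560 m³/d × 7300 d = 1.72 × 10^8 m³
Δh = ΔV / (Sy × A) = 1.72 × 10^8 / (0.15 × 3.96 × 10^8) = 2.896 m

Δh ≈ 2.9 m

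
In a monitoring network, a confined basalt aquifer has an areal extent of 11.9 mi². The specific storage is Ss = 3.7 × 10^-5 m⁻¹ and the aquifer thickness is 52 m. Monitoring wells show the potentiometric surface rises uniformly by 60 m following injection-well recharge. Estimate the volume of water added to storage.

S = Ss × b = 3.7 × 10^-5 m⁻¹ × 52 m = 1.924 × 10^-3
A = 11.9 mi² = 3.082 × 10^7 m²
ΔV = S × A × Δh = 0.001924 × 3.082 × 10^7 m² × 60 m = 3.558 × 10^6 m³

ΔV ≈ 3.56 × 10^6 m³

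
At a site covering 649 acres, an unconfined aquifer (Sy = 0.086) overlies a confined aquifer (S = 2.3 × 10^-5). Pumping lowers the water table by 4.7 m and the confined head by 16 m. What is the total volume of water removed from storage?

ΔV ≈ 1.06 × 10^6 m³

A = 649 acres = 2.626 × 10^6 m²
Unconfined: ΔV_u = Sy × A × Δh_u = 0.086 × 2.626 × 10^6 × 4.7 = 1.062 × 10^6 m³
Confined: ΔV_c = S × A × Δh_c = 2.3 × 10^-5 × 2.626 × 10^6 × 16 = 966.5 m³
Total ΔV = 1.062 × 10^6 + 966.5 = 1.063 × 10^6 m³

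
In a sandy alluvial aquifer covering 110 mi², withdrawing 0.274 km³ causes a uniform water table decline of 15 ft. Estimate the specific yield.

Sy ≈ 0.21

A = 110 mi² = 2.849 × 10^8 m²
Δh = 15 ft = 4.572 m
ΔV = 0.274 km³ = 2.74 × 10^8 m³
Sy = ΔV / (A × Δh) = 2.74 × 10^8 m³ / (2.849 × 10^8 m² × 4.572 m) = 0.2104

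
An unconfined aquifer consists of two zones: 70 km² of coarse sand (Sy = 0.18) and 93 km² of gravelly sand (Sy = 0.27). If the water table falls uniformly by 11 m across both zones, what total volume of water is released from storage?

ΔV ≈ 4.15 × 10^8 m³

A₁ = 70 km² = 7 × 10^7 m²; A₂ = 93 km² = 9.3 × 10^7 m²
ΔV₁ = 0.18 × 7 × 10^7 × 11 = 1.386 × 10^8 m³
ΔV₂ = 0.27 × 9.3 × 10^7 × 11 = 2.762 × 10^8 m³
ΔV = ΔV₁ + ΔV₂ = 4.148 × 10^8 m³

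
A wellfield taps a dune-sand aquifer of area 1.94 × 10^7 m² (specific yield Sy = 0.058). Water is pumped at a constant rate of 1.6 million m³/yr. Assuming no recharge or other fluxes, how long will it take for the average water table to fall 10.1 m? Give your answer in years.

ΔV = Sy × A × Δh = 0.058 × 1.94 × 10^7 × 10.1 = 1.136 × 10^7 m³
Q = 1.6 million m³/yr = 4384 m³/d
t = ΔV / Q = 1.136 × 10^7 m³ / 4384 m³/d = 2593 d
t = 2593 d ≈ 7.103 years

t ≈ 7.1 years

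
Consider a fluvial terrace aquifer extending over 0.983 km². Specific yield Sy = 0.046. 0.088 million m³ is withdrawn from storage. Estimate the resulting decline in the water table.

A = 0.983 km² = 9.83 × 10^5 m²
ΔV = 0.088 million m³ = 88000 m³
Δh = ΔV / (Sy × A) = 88000 m³ / (0.046 × 9.83 × 10^5 m²) = 1.946 m

Δh ≈ 1.95 m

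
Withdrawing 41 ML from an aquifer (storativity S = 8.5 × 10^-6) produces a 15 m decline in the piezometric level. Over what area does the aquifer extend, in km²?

ΔV = 41 ML = 41000 m³
A = ΔV / (S × Δh) = 41000 / (8.5 × 10^-6 × 15) = 3.216 × 10^8 m²
A = 3.216 × 10^8 m² = 321.6 km²

A ≈ 322 km²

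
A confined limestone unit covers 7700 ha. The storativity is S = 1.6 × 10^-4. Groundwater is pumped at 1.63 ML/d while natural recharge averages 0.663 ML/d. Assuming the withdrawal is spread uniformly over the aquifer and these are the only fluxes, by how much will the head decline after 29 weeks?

A = 7700 ha = 7.7 × 10^7 m²
Net abstraction = 1.63 − 0.663 = 0.967 ML/d
Q_net = 0.967 ML/d = 967 m³/d
t = 29 weeks = 203 d
ΔV = Q × t = 967 m³/d × 203 d = 1.963 × 10^5 m³
Δh = ΔV / (S × A) = 1.963 × 10^5 / (1.6 × 10^-4 × 7.7 × 10^7) = 15.93 m

Δh ≈ 15.9 m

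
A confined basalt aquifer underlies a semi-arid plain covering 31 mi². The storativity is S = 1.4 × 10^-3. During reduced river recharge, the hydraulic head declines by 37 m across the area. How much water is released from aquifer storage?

ΔV ≈ 4.16 × 10^6 m³

A = 31 mi² = 8.029 × 10^7 m²
ΔV = S × A × Δh = 0.0014 × 8.029 × 10^7 m² × 37 m = 4.159 × 10^6 m³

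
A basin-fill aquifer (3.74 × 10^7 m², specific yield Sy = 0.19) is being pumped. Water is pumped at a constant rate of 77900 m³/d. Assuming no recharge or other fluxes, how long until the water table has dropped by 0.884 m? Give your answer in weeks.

ΔV = Sy × A × Δh = 0.19 × 3.74 × 10^7 × 0.884 = 6.282 × 10^6 m³
t = ΔV / Q = 6.282 × 10^6 m³ / 77900 m³/d = 80.64 d
t = 80.64 d ≈ 11.52 weeks

t ≈ 11.5 weeks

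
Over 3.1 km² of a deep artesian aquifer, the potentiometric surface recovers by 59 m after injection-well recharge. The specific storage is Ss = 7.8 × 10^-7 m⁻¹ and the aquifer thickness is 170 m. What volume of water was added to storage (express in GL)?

S = Ss × b = 7.8 × 10^-7 m⁻¹ × 170 m = 1.326 × 10^-4
A = 3.1 km² = 3.1 × 10^6 m²
ΔV = S × A × Δh = 1.326 × 10^-4 × 3.1 × 10^6 m² × 59 m = 24250 m³
ΔV = 24250 m³ = 0.02425 GL

ΔV ≈ 0.0243 GL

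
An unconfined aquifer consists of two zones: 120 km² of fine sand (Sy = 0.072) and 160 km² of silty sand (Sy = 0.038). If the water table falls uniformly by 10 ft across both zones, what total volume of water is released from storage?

A₁ = 120 km² = 1.2 × 10^8 m²; A₂ = 160 km² = 1.6 × 10^8 m²
Δh = 10 ft = 3.048 m
ΔV₁ = 0.072 × 1.2 × 10^8 × 3.048 = 2.633 × 10^7 m³
ΔV₂ = 0.038 × 1.6 × 10^8 × 3.048 = 1.853 × 10^7 m³
ΔV = ΔV₁ + ΔV₂ = 4.487 × 10^7 m³

ΔV ≈ 4.49 × 10^7 m³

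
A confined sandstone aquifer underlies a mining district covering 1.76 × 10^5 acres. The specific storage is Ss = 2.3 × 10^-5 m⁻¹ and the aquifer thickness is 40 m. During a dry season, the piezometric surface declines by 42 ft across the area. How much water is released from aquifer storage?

S = Ss × b = 2.3 × 10^-5 m⁻¹ × 40 m = 9.2 × 10^-4
A = 1.76 × 10^5 acres = 7.122 × 10^8 m²
Δh = 42 ft = 12.8 m
ΔV = S × A × Δh = 9.2 × 10^-4 × 7.122 × 10^8 m² × 12.8 m = 8.388 × 10^6 m³

ΔV ≈ 8.39 × 10^6 m³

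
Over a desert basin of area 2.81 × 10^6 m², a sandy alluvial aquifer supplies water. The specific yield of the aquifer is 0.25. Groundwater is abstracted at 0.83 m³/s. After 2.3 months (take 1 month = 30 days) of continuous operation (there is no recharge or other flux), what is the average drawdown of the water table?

Q = 0.83 m³/s = 71710 m³/d
t = 2.3 months = 69 d
ΔV = Q × t = 71710 m³/d × 69 d = 4.948 × 10^6 m³
Δh = ΔV / (Sy × A) = 4.948 × 10^6 / (0.25 × 2.81 × 10^6) = 7.044 m

Δh ≈ 7.04 m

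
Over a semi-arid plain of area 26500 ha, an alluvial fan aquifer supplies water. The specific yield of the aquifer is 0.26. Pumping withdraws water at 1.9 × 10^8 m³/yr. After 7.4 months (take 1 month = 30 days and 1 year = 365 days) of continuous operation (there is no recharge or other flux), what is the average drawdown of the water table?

Δh ≈ 1.68 m

A = 26500 ha = 2.65 × 10^8 m²
Q = 1.9 × 10^8 m³/yr = 5.205 × 10^5 m³/d
t = 7.4 months = 222 d
ΔV = Q × t = 5.205 × 10^5 m³/d × 222 d = 1.156 × 10^8 m³
Δh = ΔV / (Sy × A) = 1.156 × 10^8 / (0.26 × 2.65 × 10^8) = 1.677 m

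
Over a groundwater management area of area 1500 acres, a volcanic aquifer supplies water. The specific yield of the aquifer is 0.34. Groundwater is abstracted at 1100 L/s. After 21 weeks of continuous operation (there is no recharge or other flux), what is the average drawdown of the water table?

Δh ≈ 6.77 m

A = 1500 acres = 6.07 × 10^6 m²
Q = 1100 L/s = 95040 m³/d
t = 21 weeks = 147 d
ΔV = Q × t = 95040 m³/d × 147 d = 1.397 × 10^7 m³
Δh = ΔV / (Sy × A) = 1.397 × 10^7 / (0.34 × 6.07 × 10^6) = 6.769 m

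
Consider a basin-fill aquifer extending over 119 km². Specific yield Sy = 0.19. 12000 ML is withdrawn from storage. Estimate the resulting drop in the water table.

A = 119 km² = 1.19 × 10^8 m²
ΔV = 12000 ML = 1.2 × 10^7 m³
Δh = ΔV / (Sy × A) = 1.2 × 10^7 m³ / (0.19 × 1.19 × 10^8 m²) = 0.5307 m

Δh ≈ 0.531 m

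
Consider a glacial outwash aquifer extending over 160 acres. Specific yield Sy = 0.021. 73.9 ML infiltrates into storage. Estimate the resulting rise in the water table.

A = 160 acres = 6.475 × 10^5 m²
ΔV = 73.9 ML = 73900 m³
Δh = ΔV / (Sy × A) = 73900 m³ / (0.021 × 6.475 × 10^5 m²) = 5.435 m

Δh ≈ 5.43 m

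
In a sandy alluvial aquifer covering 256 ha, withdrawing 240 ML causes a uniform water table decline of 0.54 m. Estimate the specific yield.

Sy ≈ 0.17

A = 256 ha = 2.56 × 10^6 m²
ΔV = 240 ML = 2.4 × 10^5 m³
Sy = ΔV / (A × Δh) = 2.4 × 10^5 m³ / (2.56 × 10^6 m² × 0.54 m) = 0.1736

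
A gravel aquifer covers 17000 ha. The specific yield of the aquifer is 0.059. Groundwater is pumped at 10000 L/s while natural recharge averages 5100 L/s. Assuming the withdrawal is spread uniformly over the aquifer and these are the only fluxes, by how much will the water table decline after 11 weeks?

Δh ≈ 3.25 m

A = 17000 ha = 1.7 × 10^8 m²
Net abstraction = 10000 − 5100 = 4900 L/s
Q_net = 4900 L/s = 4.234 × 10^5 m³/d
t = 11 weeks = 77 d
ΔV = Q × t = 4.234 × 10^5 m³/d × 77 d = 3.26 × 10^7 m³
Δh = ΔV / (Sy × A) = 3.26 × 10^7 / (0.059 × 1.7 × 10^8) = 3.25 m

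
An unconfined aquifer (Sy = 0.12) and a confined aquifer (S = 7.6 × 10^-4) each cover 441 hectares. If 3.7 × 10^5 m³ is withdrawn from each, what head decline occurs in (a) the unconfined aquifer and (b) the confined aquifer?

A = 441 hectares = 4.41 × 10^6 m²
Unconfined: Δh_u = ΔV/(Sy·A) = 3.7 × 10^5/(0.12 × 4.41 × 10^6) = 0.6992 m
Confined: Δh_c = ΔV/(S·A) = 3.7 × 10^5/(7.6 × 10^-4 × 4.41 × 10^6) = 110.4 m

Δh_u ≈ 0.699 m; Δh_c ≈ 110 m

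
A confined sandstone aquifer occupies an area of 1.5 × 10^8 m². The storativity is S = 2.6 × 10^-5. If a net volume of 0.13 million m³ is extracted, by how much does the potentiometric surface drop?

ΔV = 0.13 million m³ = 1.3 × 10^5 m³
Δh = ΔV / (S × A) = 1.3 × 10^5 m³ / (2.6 × 10^-5 × 1.5 × 10^8 m²) = 33.33 m

Δh ≈ 33.3 m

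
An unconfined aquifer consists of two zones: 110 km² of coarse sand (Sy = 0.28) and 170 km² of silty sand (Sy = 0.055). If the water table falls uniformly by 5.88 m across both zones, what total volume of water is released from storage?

A₁ = 110 km² = 1.1 × 10^8 m²; A₂ = 170 km² = 1.7 × 10^8 m²
ΔV₁ = 0.28 × 1.1 × 10^8 × 5.88 = 1.811 × 10^8 m³
ΔV₂ = 0.055 × 1.7 × 10^8 × 5.88 = 5.498 × 10^7 m³
ΔV = ΔV₁ + ΔV₂ = 2.361 × 10^8 m³

ΔV ≈ 2.36 × 10^8 m³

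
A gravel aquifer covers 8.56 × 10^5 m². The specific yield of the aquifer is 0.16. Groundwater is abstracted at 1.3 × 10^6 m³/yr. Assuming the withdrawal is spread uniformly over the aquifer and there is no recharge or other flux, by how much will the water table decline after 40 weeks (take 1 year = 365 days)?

Q = 1.3 × 10^6 m³/yr = 3562 m³/d
t = 40 weeks = 280 d
ΔV = Q × t = 3562 m³/d × 280 d = 9.973 × 10^5 m³
Δh = ΔV / (Sy × A) = 9.973 × 10^5 / (0.16 × 8.56 × 10^5) = 7.281 m

Δh ≈ 7.28 m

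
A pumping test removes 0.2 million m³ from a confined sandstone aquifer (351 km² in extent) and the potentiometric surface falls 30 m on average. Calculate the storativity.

A = 351 km² = 3.51 × 10^8 m²
ΔV = 0.2 million m³ = 2 × 10^5 m³
S = ΔV / (A × Δh) = 2 × 10^5 m³ / (3.51 × 10^8 m² × 30 m) = 1.899 × 10^-5

S ≈ 1.9 × 10^-5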